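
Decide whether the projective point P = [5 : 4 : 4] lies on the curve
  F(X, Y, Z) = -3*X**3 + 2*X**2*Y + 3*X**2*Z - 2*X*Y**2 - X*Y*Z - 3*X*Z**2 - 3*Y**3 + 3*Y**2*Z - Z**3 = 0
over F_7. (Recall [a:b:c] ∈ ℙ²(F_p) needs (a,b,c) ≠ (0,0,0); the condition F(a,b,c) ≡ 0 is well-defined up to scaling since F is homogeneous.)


F(5,4,4) ≡ 1 (mod 7); P is NOT on the curve.

Evaluate F(5, 4, 4) term-by-term (mod 7).
  -3*X**3 ↦ -3·125·1·1 = -375
  2*X**2*Y ↦ 2·25·4·1 = 200
  3*X**2*Z ↦ 3·25·1·4 = 300
  -2*X*Y**2 ↦ -2·5·16·1 = -160
  -X*Y*Z ↦ -1·5·4·4 = -80
  -3*X*Z**2 ↦ -3·5·1·16 = -240
  -3*Y**3 ↦ -3·1·64·1 = -192
  3*Y**2*Z ↦ 3·1·16·4 = 192
  -Z**3 ↦ -1·1·1·64 = -64
Sum: F(5, 4, 4) = (-375) + (200) + (300) + (-160) + (-80) + (-240) + (-192) + (192) + (-64) = -419.
Reducing mod 7: -419 ≡ 1 (mod 7).
Since F(a, b, c) ≡ 1 ≠ 0 (mod 7), P does NOT lie on the curve.


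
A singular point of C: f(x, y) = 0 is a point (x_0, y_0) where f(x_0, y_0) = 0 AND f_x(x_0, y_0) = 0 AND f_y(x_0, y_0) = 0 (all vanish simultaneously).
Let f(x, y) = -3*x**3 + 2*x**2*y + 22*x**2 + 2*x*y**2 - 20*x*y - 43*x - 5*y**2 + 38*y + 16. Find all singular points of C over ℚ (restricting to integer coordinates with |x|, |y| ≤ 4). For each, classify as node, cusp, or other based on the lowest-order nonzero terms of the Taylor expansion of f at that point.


Singular points: {(3, 2)}; classification: node.

Compute partial derivatives:
  f_x = -9*x**2 + 4*x*y + 44*x + 2*y**2 - 20*y - 43.
  f_y = 2*x**2 + 4*x*y - 20*x - 10*y + 38.
Scan x_0 ∈ {−4, ..., 4}. For each x_0, f_y(x_0, y) is a polynomial in y; find its integer roots y ∈ {−4, ..., 4}, then test f_x and f at those candidates.
  x = -4: f_y(-4, y) = 150 - 26*y; no integer root y with |y| ≤ 4.
  x = -3: f_y(-3, y) = 116 - 22*y; no integer root y with |y| ≤ 4.
  x = -2: f_y(-2, y) = 86 - 18*y; no integer root y with |y| ≤ 4.
  x = -1: f_y(-1, y) = 60 - 14*y; no integer root y with |y| ≤ 4.
  x = 0: f_y(0, y) = 38 - 10*y; no integer root y with |y| ≤ 4.
  x = 1: f_y(1, y) = 20 - 6*y; no integer root y with |y| ≤ 4.
  x = 2: f_y(2, y) = 6 - 2*y; vanishes at y ∈ {3}. (2, 3): f_x = -9 ≠ 0.
  x = 3: f_y(3, y) = 2*y - 4; vanishes at y ∈ {2}. (3, 2): f_x = 0, f = 0 — SINGULAR.
  x = 4: f_y(4, y) = 6*y - 10; no integer root y with |y| ≤ 4.
Only singular point on the grid: (3, 2).
Classify: substitute x = 3 + u, y = 2 + v and expand: f = -3*u**3 + 2*u**2*v - u**2 + 2*u*v**2 + v**2.
No constant or linear terms (consistent with a singular point). Quadratic part: -u**2 + v**2. Cubic part: -3*u**3 + 2*u**2*v + 2*u*v**2.
The quadratic part v**2 - u**2 = (v − u)(v + u) splits into two distinct linear factors, so there are two distinct tangent lines y − 2 = ±(x − 3) — this is a node (ordinary double point).
Classification: node.


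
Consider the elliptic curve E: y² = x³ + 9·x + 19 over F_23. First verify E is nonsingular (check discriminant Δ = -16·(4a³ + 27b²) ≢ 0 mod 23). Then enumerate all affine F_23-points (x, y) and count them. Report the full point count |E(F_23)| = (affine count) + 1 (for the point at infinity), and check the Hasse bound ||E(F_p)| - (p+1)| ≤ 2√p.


Affine points = {(1, 11), (1, 12), (3, 2), (3, 21), (4, 2), (4, 21), (6, 6), (6, 17), (9, 1), (9, 22), (11, 0), (16, 2), (16, 21), (17, 5), (17, 18), (21, 4), (21, 19), (22, 3), (22, 20)}; affine count = 19; |E(F_23)| = 20.

Discriminant check: Δ ∝ 4a³ + 27b² = 4·9³ + 27·19² = 4·729 + 27·361 ≡ 13 (mod 23). Nonzero ⇒ E is nonsingular.
For each x ∈ F_23, compute rhs = x³ + 9·x + 19 mod 23, then count y ∈ F_23 with y² ≡ rhs.
  x = 0: rhs = 19, matching y values: none (0 points).
  x = 1: rhs = 6, matching y values: 11, 12 (2 points).
  x = 2: rhs = 22, matching y values: none (0 points).
  x = 3: rhs = 4, matching y values: 2, 21 (2 points).
  x = 4: rhs = 4, matching y values: 2, 21 (2 points).
  x = 5: rhs = 5, matching y values: none (0 points).
  x = 6: rhs = 13, matching y values: 6, 17 (2 points).
  x = 7: rhs = 11, matching y values: none (0 points).
  x = 8: rhs = 5, matching y values: none (0 points).
  x = 9: rhs = 1, matching y values: 1, 22 (2 points).
  x = 10: rhs = 5, matching y values: none (0 points).
  x = 11: rhs = 0, matching y values: 0 (1 points).
  x = 12: rhs = 15, matching y values: none (0 points).
  x = 13: rhs = 10, matching y values: none (0 points).
  x = 14: rhs = 14, matching y values: none (0 points).
  x = 15: rhs = 10, matching y values: none (0 points).
  x = 16: rhs = 4, matching y values: 2, 21 (2 points).
  x = 17: rhs = 2, matching y values: 5, 18 (2 points).
  x = 18: rhs = 10, matching y values: none (0 points).
  x = 19: rhs = 11, matching y values: none (0 points).
  x = 20: rhs = 11, matching y values: none (0 points).
  x = 21: rhs = 16, matching y values: 4, 19 (2 points).
  x = 22: rhs = 9, matching y values: 3, 20 (2 points).
Total affine count: 19.
Full point count |E(F_23)| = 19 + 1 = 20.
Hasse bound: |20 − (23+1)| = |-4| = 4 ≤ 2√23 ≈ 9.5917 ✓.


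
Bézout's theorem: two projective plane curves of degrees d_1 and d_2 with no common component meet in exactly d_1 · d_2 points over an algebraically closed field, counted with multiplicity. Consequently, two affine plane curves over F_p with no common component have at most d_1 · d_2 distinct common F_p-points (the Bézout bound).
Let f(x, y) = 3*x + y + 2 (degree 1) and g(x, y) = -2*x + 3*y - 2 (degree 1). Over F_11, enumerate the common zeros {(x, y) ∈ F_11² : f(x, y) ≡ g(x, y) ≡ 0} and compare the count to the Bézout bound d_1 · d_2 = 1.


Common zeros: ∅; count = 0; Bézout bound = 1.

deg(f) = 1, deg(g) = 1, so Bézout bound = 1.
Scan x ∈ F_11. For each x, list the y ∈ F_11 with f(x, y) ≡ 0 and those with g(x, y) ≡ 0 (mod 11); the common zeros in that column are the intersection.
  x = 0: f ≡ 0 at y ∈ {9}; g ≡ 0 at y ∈ {8}; common: ∅.
  x = 1: f ≡ 0 at y ∈ {6}; g ≡ 0 at y ∈ {5}; common: ∅.
  x = 2: f ≡ 0 at y ∈ {3}; g ≡ 0 at y ∈ {2}; common: ∅.
  x = 3: f ≡ 0 at y ∈ {0}; g ≡ 0 at y ∈ {10}; common: ∅.
  x = 4: f ≡ 0 at y ∈ {8}; g ≡ 0 at y ∈ {7}; common: ∅.
  x = 5: f ≡ 0 at y ∈ {5}; g ≡ 0 at y ∈ {4}; common: ∅.
  x = 6: f ≡ 0 at y ∈ {2}; g ≡ 0 at y ∈ {1}; common: ∅.
  x = 7: f ≡ 0 at y ∈ {10}; g ≡ 0 at y ∈ {9}; common: ∅.
  x = 8: f ≡ 0 at y ∈ {7}; g ≡ 0 at y ∈ {6}; common: ∅.
  x = 9: f ≡ 0 at y ∈ {4}; g ≡ 0 at y ∈ {3}; common: ∅.
  x = 10: f ≡ 0 at y ∈ {1}; g ≡ 0 at y ∈ {0}; common: ∅.
Collecting: common zeros = ∅, so the count is 0.
Comparison with the Bézout bound: 0 ≤ 1 = deg(f)·deg(g), as expected for curves with no common component (the affine F_11-count falls short of the bound because intersections may lie at infinity, over extension fields, or carry multiplicity).


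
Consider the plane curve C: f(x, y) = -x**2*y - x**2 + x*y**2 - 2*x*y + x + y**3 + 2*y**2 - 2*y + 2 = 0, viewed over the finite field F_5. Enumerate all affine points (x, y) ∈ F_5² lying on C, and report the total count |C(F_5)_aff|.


Affine F_5-points: {(0, 4), (2, 0), (2, 1), (3, 1), (3, 2), (4, 0), (4, 2)}; count = 7.

For each of the 25 pairs (x, y) ∈ F_5², evaluate f(x, y) mod 5. Record the zeros.
  x = 0: [0↦2, 1↦3, 2↦4, 3↦1, 4↦0]  zeros at y ∈ {4}
  x = 1: [0↦2, 1↦1, 2↦2, 3↦1, 4↦4]  zeros at y ∈ ∅
  x = 2: [0↦0, 1↦0, 2↦4, 3↦3, 4↦3]  zeros at y ∈ {0, 1}
  x = 3: [0↦1, 1↦0, 2↦0, 3↦2, 4↦2]  zeros at y ∈ {1, 2}
  x = 4: [0↦0, 1↦1, 2↦0, 3↦3, 4↦1]  zeros at y ∈ {0, 2}
Collecting zeros: affine points = {(0, 4), (2, 0), (2, 1), (3, 1), (3, 2), (4, 0), (4, 2)}.
Total count |C(F_5)_aff| = 7.


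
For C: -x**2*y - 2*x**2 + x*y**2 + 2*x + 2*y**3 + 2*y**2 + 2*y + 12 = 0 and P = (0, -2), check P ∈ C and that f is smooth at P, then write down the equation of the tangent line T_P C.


Tangent line at P: 6*x + 18*y + 36 = 0.

Step 1: f(0, -2) = 0, so P lies on C.
Step 2: partial derivatives
  f_x(x, y) = -2*x*y - 4*x + y**2 + 2, f_y(x, y) = -x**2 + 2*x*y + 6*y**2 + 4*y + 2.
  f_x(P) = 6, f_y(P) = 18 (gradient nonzero, so P is smooth).
Step 3: tangent line at P: 6·(x − 0) + 18·(y − -2) = 0.
Expanding: 6*x + 18*y + 36 = 0.


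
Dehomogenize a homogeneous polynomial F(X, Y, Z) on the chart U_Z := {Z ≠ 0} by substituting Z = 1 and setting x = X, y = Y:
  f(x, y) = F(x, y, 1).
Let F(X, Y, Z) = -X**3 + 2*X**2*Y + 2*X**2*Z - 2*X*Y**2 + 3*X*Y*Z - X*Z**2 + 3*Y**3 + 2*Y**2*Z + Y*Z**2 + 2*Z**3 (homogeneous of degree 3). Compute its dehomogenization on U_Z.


f(x, y) = -x**3 + 2*x**2*y + 2*x**2 - 2*x*y**2 + 3*x*y - x + 3*y**3 + 2*y**2 + y + 2

On U_Z we set Z = 1. Each monomial c·X^i·Y^j·Z^k in F becomes c·x^i·y^j·1^k = c·x^i·y^j.
Substituting Z = 1: F(X, Y, 1) = -x**3 + 2*x**2*y + 2*x**2 - 2*x*y**2 + 3*x*y - x + 3*y**3 + 2*y**2 + y + 2.
Note: deg(f) ≤ deg(F) = 3; strict inequality happens when F is divisible by Z (lost terms).


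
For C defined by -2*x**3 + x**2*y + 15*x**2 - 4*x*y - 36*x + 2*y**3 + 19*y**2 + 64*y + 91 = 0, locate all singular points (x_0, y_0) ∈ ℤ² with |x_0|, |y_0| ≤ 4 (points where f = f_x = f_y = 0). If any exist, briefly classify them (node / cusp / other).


Singular points: {(2, -3)}; classification: cusp.

Compute partial derivatives:
  f_x = -6*x**2 + 2*x*y + 30*x - 4*y - 36.
  f_y = x**2 - 4*x + 6*y**2 + 38*y + 64.
Scan x_0 ∈ {−4, ..., 4}. For each x_0, f_y(x_0, y) is a polynomial in y; find its integer roots y ∈ {−4, ..., 4}, then test f_x and f at those candidates.
  x = -4: f_y(-4, y) = 6*y**2 + 38*y + 96; no integer root y with |y| ≤ 4.
  x = -3: f_y(-3, y) = 6*y**2 + 38*y + 85; no integer root y with |y| ≤ 4.
  x = -2: f_y(-2, y) = 6*y**2 + 38*y + 76; no integer root y with |y| ≤ 4.
  x = -1: f_y(-1, y) = 6*y**2 + 38*y + 69; no integer root y with |y| ≤ 4.
  x = 0: f_y(0, y) = 6*y**2 + 38*y + 64; no integer root y with |y| ≤ 4.
  x = 1: f_y(1, y) = 6*y**2 + 38*y + 61; no integer root y with |y| ≤ 4.
  x = 2: f_y(2, y) = 6*y**2 + 38*y + 60; vanishes at y ∈ {-3}. (2, -3): f_x = 0, f = 0 — SINGULAR.
  x = 3: f_y(3, y) = 6*y**2 + 38*y + 61; no integer root y with |y| ≤ 4.
  x = 4: f_y(4, y) = 6*y**2 + 38*y + 64; no integer root y with |y| ≤ 4.
Only singular point on the grid: (2, -3).
Classify: substitute x = 2 + u, y = -3 + v and expand: f = -2*u**3 + u**2*v + 2*v**3 + v**2.
No constant or linear terms (consistent with a singular point). Quadratic part: v**2. Cubic part: -2*u**3 + u**2*v + 2*v**3.
The quadratic part v**2 is a perfect square, so there is a single (double) tangent line v = 0, i.e. y = -3. Restricting the cubic part to that line (v = 0) leaves -2*u**3 ≠ 0, so f is not divisible by v and the branch is v² ≈ 2*u**3 to lowest order — this is a cusp.
Classification: cusp.


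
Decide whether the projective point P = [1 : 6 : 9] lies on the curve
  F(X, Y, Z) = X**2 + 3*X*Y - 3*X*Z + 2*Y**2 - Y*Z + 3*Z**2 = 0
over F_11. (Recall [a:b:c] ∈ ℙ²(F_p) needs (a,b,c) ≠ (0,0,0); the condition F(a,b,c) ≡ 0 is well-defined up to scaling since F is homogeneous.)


F(1,6,9) ≡ 0 (mod 11); P is on the curve.

Evaluate F(1, 6, 9) term-by-term (mod 11).
  X**2 ↦ 1·1·1·1 = 1
  3*X*Y ↦ 3·1·6·1 = 18
  -3*X*Z ↦ -3·1·1·9 = -27
  2*Y**2 ↦ 2·1·36·1 = 72
  -Y*Z ↦ -1·1·6·9 = -54
  3*Z**2 ↦ 3·1·1·81 = 243
Sum: F(1, 6, 9) = (1) + (18) + (-27) + (72) + (-54) + (243) = 253.
Reducing mod 11: 253 ≡ 0 (mod 11).
Since F(a, b, c) ≡ 0 (mod 11), P lies on the curve.


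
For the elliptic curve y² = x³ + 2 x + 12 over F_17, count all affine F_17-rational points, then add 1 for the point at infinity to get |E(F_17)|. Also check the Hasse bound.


Affine points = {(1, 7), (1, 10), (4, 4), (4, 13), (6, 6), (6, 11), (8, 8), (8, 9), (12, 8), (12, 9), (13, 5), (13, 12), (14, 8), (14, 9), (15, 0), (16, 3), (16, 14)}; affine count = 17; |E(F_17)| = 18.

Discriminant check: Δ ∝ 4a³ + 27b² = 4·2³ + 27·12² = 4·8 + 27·144 ≡ 10 (mod 17). Nonzero ⇒ E is nonsingular.
For each x ∈ F_17, compute rhs = x³ + 2·x + 12 mod 17, then count y ∈ F_17 with y² ≡ rhs.
  x = 0: rhs = 12, matching y values: none (0 points).
  x = 1: rhs = 15, matching y values: 7, 10 (2 points).
  x = 2: rhs = 7, matching y values: none (0 points).
  x = 3: rhs = 11, matching y values: none (0 points).
  x = 4: rhs = 16, matching y values: 4, 13 (2 points).
  x = 5: rhs = 11, matching y values: none (0 points).
  x = 6: rhs = 2, matching y values: 6, 11 (2 points).
  x = 7: rhs = 12, matching y values: none (0 points).
  x = 8: rhs = 13, matching y values: 8, 9 (2 points).
  x = 9: rhs = 11, matching y values: none (0 points).
  x = 10: rhs = 12, matching y values: none (0 points).
  x = 11: rhs = 5, matching y values: none (0 points).
  x = 12: rhs = 13, matching y values: 8, 9 (2 points).
  x = 13: rhs = 8, matching y values: 5, 12 (2 points).
  x = 14: rhs = 13, matching y values: 8, 9 (2 points).
  x = 15: rhs = 0, matching y values: 0 (1 points).
  x = 16: rhs = 9, matching y values: 3, 14 (2 points).
Total affine count: 17.
Full point count |E(F_17)| = 17 + 1 = 18.
Hasse bound: |18 − (17+1)| = |0| = 0 ≤ 2√17 ≈ 8.2462 ✓.


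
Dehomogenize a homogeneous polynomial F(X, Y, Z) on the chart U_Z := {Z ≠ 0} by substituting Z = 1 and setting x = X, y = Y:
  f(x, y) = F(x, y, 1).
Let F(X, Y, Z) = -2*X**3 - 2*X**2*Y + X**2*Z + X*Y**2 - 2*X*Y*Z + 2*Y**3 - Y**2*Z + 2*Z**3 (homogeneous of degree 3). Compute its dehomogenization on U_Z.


f(x, y) = -2*x**3 - 2*x**2*y + x**2 + x*y**2 - 2*x*y + 2*y**3 - y**2 + 2

On U_Z we set Z = 1. Each monomial c·X^i·Y^j·Z^k in F becomes c·x^i·y^j·1^k = c·x^i·y^j.
Substituting Z = 1: F(X, Y, 1) = -2*x**3 - 2*x**2*y + x**2 + x*y**2 - 2*x*y + 2*y**3 - y**2 + 2.
Note: deg(f) ≤ deg(F) = 3; strict inequality happens when F is divisible by Z (lost terms).


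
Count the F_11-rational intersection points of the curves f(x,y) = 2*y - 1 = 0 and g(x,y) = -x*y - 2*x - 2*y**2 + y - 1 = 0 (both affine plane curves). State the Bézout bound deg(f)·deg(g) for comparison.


Common zeros: {(4, 6)}; count = 1; Bézout bound = 2.

deg(f) = 1, deg(g) = 2, so Bézout bound = 2.
Scan x ∈ F_11. For each x, list the y ∈ F_11 with f(x, y) ≡ 0 and those with g(x, y) ≡ 0 (mod 11); the common zeros in that column are the intersection.
  x = 0: f ≡ 0 at y ∈ {6}; g ≡ 0 at y ∈ {8, 9}; common: ∅.
  x = 1: f ≡ 0 at y ∈ {6}; g ≡ 0 at y ∈ {2, 9}; common: ∅.
  x = 2: f ≡ 0 at y ∈ {6}; g ≡ 0 at y ∈ {7, 9}; common: ∅.
  x = 3: f ≡ 0 at y ∈ {6}; g ≡ 0 at y ∈ {1, 9}; common: ∅.
  x = 4: f ≡ 0 at y ∈ {6}; g ≡ 0 at y ∈ {6, 9}; common: {6}.
  x = 5: f ≡ 0 at y ∈ {6}; g ≡ 0 at y ∈ {0, 9}; common: ∅.
  x = 6: f ≡ 0 at y ∈ {6}; g ≡ 0 at y ∈ {5, 9}; common: ∅.
  x = 7: f ≡ 0 at y ∈ {6}; g ≡ 0 at y ∈ {9, 10}; common: ∅.
  x = 8: f ≡ 0 at y ∈ {6}; g ≡ 0 at y ∈ {4, 9}; common: ∅.
  x = 9: f ≡ 0 at y ∈ {6}; g ≡ 0 at y ∈ {9}; common: ∅.
  x = 10: f ≡ 0 at y ∈ {6}; g ≡ 0 at y ∈ {3, 9}; common: ∅.
Collecting: common zeros = {(4, 6)}, so the count is 1.
Comparison with the Bézout bound: 1 ≤ 2 = deg(f)·deg(g), as expected for curves with no common component (the affine F_11-count falls short of the bound because intersections may lie at infinity, over extension fields, or carry multiplicity).


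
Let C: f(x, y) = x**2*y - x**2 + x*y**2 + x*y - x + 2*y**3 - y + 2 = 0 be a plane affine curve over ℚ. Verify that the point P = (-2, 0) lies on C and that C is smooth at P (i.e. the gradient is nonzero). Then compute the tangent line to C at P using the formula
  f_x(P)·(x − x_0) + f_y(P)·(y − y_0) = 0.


Tangent line at P: 3*x + y + 6 = 0.

Step 1: f(-2, 0) = 0, so P lies on C.
Step 2: partial derivatives
  f_x(x, y) = 2*x*y - 2*x + y**2 + y - 1, f_y(x, y) = x**2 + 2*x*y + x + 6*y**2 - 1.
  f_x(P) = 3, f_y(P) = 1 (gradient nonzero, so P is smooth).
Step 3: tangent line at P: 3·(x − -2) + 1·(y − 0) = 0.
Expanding: 3*x + y + 6 = 0.


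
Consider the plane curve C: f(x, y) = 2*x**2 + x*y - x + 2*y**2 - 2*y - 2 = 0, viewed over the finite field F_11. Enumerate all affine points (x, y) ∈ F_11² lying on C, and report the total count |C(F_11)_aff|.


Affine F_11-points: {(0, 4), (0, 8), (1, 1), (1, 5), (2, 3), (2, 8), (4, 4), (4, 6), (8, 3), (8, 5), (10, 1), (10, 6)}; count = 12.

For each of the 121 pairs (x, y) ∈ F_11², evaluate f(x, y) mod 11. Record the zeros.
  x = 0: [0↦9, 1↦9, 2↦2, 3↦10, 4↦0, 5↦5, 6↦3, 7↦5, 8↦0, 9↦10, 10↦2]  zeros at y ∈ {4, 8}
  x = 1: [0↦10, 1↦0, 2↦5, 3↦3, 4↦5, 5↦0, 6↦10, 7↦2, 8↦9, 9↦9, 10↦2]  zeros at y ∈ {1, 5}
  x = 2: [0↦4, 1↦6, 2↦1, 3↦0, 4↦3, 5↦10, 6↦10, 7↦3, 8↦0, 9↦1, 10↦6]  zeros at y ∈ {3, 8}
  x = 3: [0↦2, 1↦5, 2↦1, 3↦1, 4↦5, 5↦2, 6↦3, 7↦8, 8↦6, 9↦8, 10↦3]  zeros at y ∈ ∅
  x = 4: [0↦4, 1↦8, 2↦5, 3↦6, 4↦0, 5↦9, 6↦0, 7↦6, 8↦5, 9↦8, 10↦4]  zeros at y ∈ {4, 6}
  x = 5: [0↦10, 1↦4, 2↦2, 3↦4, 4↦10, 5↦9, 6↦1, 7↦8, 8↦8, 9↦1, 10↦9]  zeros at y ∈ ∅
  x = 6: [0↦9, 1↦4, 2↦3, 3↦6, 4↦2, 5↦2, 6↦6, 7↦3, 8↦4, 9↦9, 10↦7]  zeros at y ∈ ∅
  x = 7: [0↦1, 1↦8, 2↦8, 3↦1, 4↦9, 5↦10, 6↦4, 7↦2, 8↦4, 9↦10, 10↦9]  zeros at y ∈ ∅
  x = 8: [0↦8, 1↦5, 2↦6, 3↦0, 4↦9, 5↦0, 6↦6, 7↦5, 8↦8, 9↦4, 10↦4]  zeros at y ∈ {3, 5}
  x = 9: [0↦8, 1↦6, 2↦8, 3↦3, 4↦2, 5↦5, 6↦1, 7↦1, 8↦5, 9↦2, 10↦3]  zeros at y ∈ ∅
  x = 10: [0↦1, 1↦0, 2↦3, 3↦10, 4↦10, 5↦3, 6↦0, 7↦1, 8↦6, 9↦4, 10↦6]  zeros at y ∈ {1, 6}
Collecting zeros: affine points = {(0, 4), (0, 8), (1, 1), (1, 5), (2, 3), (2, 8), (4, 4), (4, 6), (8, 3), (8, 5), (10, 1), (10, 6)}.
Total count |C(F_11)_aff| = 12.


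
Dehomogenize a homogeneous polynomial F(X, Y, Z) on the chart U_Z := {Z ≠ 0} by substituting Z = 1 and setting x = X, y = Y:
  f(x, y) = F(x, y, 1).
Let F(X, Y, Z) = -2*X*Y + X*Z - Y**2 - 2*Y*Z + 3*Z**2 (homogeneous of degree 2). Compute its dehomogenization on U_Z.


f(x, y) = -2*x*y + x - y**2 - 2*y + 3

On U_Z we set Z = 1. Each monomial c·X^i·Y^j·Z^k in F becomes c·x^i·y^j·1^k = c·x^i·y^j.
Substituting Z = 1: F(X, Y, 1) = -2*x*y + x - y**2 - 2*y + 3.
Note: deg(f) ≤ deg(F) = 2; strict inequality happens when F is divisible by Z (lost terms).


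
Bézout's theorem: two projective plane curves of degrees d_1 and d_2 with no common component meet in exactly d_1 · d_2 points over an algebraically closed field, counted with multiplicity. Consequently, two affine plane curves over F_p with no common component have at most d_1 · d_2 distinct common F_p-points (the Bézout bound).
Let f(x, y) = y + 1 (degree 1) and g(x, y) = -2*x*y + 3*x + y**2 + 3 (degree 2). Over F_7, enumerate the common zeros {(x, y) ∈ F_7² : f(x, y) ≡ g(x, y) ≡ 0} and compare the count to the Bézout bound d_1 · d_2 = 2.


Common zeros: {(2, 6)}; count = 1; Bézout bound = 2.

deg(f) = 1, deg(g) = 2, so Bézout bound = 2.
Scan x ∈ F_7. For each x, list the y ∈ F_7 with f(x, y) ≡ 0 and those with g(x, y) ≡ 0 (mod 7); the common zeros in that column are the intersection.
  x = 0: f ≡ 0 at y ∈ {6}; g ≡ 0 at y ∈ {2, 5}; common: ∅.
  x = 1: f ≡ 0 at y ∈ {6}; g ≡ 0 at y ∈ {4, 5}; common: ∅.
  x = 2: f ≡ 0 at y ∈ {6}; g ≡ 0 at y ∈ {5, 6}; common: {6}.
  x = 3: f ≡ 0 at y ∈ {6}; g ≡ 0 at y ∈ {1, 5}; common: ∅.
  x = 4: f ≡ 0 at y ∈ {6}; g ≡ 0 at y ∈ {3, 5}; common: ∅.
  x = 5: f ≡ 0 at y ∈ {6}; g ≡ 0 at y ∈ {5}; common: ∅.
  x = 6: f ≡ 0 at y ∈ {6}; g ≡ 0 at y ∈ {0, 5}; common: ∅.
Collecting: common zeros = {(2, 6)}, so the count is 1.
Comparison with the Bézout bound: 1 ≤ 2 = deg(f)·deg(g), as expected for curves with no common component (the affine F_7-count falls short of the bound because intersections may lie at infinity, over extension fields, or carry multiplicity).


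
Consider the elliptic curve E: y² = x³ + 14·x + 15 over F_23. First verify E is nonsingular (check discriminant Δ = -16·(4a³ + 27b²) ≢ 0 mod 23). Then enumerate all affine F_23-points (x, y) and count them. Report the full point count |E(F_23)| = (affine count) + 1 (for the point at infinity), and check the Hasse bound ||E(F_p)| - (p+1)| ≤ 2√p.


Affine points = {(5, 7), (5, 16), (6, 4), (6, 19), (8, 8), (8, 15), (12, 5), (12, 18), (13, 5), (13, 18), (15, 9), (15, 14), (18, 2), (18, 21), (21, 5), (21, 18), (22, 0)}; affine count = 17; |E(F_23)| = 18.

Discriminant check: Δ ∝ 4a³ + 27b² = 4·14³ + 27·15² = 4·2744 + 27·225 ≡ 8 (mod 23). Nonzero ⇒ E is nonsingular.
For each x ∈ F_23, compute rhs = x³ + 14·x + 15 mod 23, then count y ∈ F_23 with y² ≡ rhs.
  x = 0: rhs = 15, matching y values: none (0 points).
  x = 1: rhs = 7, matching y values: none (0 points).
  x = 2: rhs = 5, matching y values: none (0 points).
  x = 3: rhs = 15, matching y values: none (0 points).
  x = 4: rhs = 20, matching y values: none (0 points).
  x = 5: rhs = 3, matching y values: 7, 16 (2 points).
  x = 6: rhs = 16, matching y values: 4, 19 (2 points).
  x = 7: rhs = 19, matching y values: none (0 points).
  x = 8: rhs = 18, matching y values: 8, 15 (2 points).
  x = 9: rhs = 19, matching y values: none (0 points).
  x = 10: rhs = 5, matching y values: none (0 points).
  x = 11: rhs = 5, matching y values: none (0 points).
  x = 12: rhs = 2, matching y values: 5, 18 (2 points).
  x = 13: rhs = 2, matching y values: 5, 18 (2 points).
  x = 14: rhs = 11, matching y values: none (0 points).
  x = 15: rhs = 12, matching y values: 9, 14 (2 points).
  x = 16: rhs = 11, matching y values: none (0 points).
  x = 17: rhs = 14, matching y values: none (0 points).
  x = 18: rhs = 4, matching y values: 2, 21 (2 points).
  x = 19: rhs = 10, matching y values: none (0 points).
  x = 20: rhs = 15, matching y values: none (0 points).
  x = 21: rhs = 2, matching y values: 5, 18 (2 points).
  x = 22: rhs = 0, matching y values: 0 (1 points).
Total affine count: 17.
Full point count |E(F_23)| = 17 + 1 = 18.
Hasse bound: |18 − (23+1)| = |-6| = 6 ≤ 2√23 ≈ 9.5917 ✓.


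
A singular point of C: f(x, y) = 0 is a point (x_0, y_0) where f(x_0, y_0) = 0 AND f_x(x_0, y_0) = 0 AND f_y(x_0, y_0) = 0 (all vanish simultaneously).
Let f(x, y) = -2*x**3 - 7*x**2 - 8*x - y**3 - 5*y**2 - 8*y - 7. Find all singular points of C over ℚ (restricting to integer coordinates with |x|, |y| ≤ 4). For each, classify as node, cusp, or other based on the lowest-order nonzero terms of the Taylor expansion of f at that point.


Singular points: {(-1, -2)}; classification: node.

Compute partial derivatives:
  f_x = -6*x**2 - 14*x - 8.
  f_y = -3*y**2 - 10*y - 8.
Scan x_0 ∈ {−4, ..., 4}. For each x_0, f_y(x_0, y) is a polynomial in y; find its integer roots y ∈ {−4, ..., 4}, then test f_x and f at those candidates.
  x = -4: f_y(-4, y) = -3*y**2 - 10*y - 8; vanishes at y ∈ {-2}. (-4, -2): f_x = -48 ≠ 0.
  x = -3: f_y(-3, y) = -3*y**2 - 10*y - 8; vanishes at y ∈ {-2}. (-3, -2): f_x = -20 ≠ 0.
  x = -2: f_y(-2, y) = -3*y**2 - 10*y - 8; vanishes at y ∈ {-2}. (-2, -2): f_x = -4 ≠ 0.
  x = -1: f_y(-1, y) = -3*y**2 - 10*y - 8; vanishes at y ∈ {-2}. (-1, -2): f_x = 0, f = 0 — SINGULAR.
  x = 0: f_y(0, y) = -3*y**2 - 10*y - 8; vanishes at y ∈ {-2}. (0, -2): f_x = -8 ≠ 0.
  x = 1: f_y(1, y) = -3*y**2 - 10*y - 8; vanishes at y ∈ {-2}. (1, -2): f_x = -28 ≠ 0.
  x = 2: f_y(2, y) = -3*y**2 - 10*y - 8; vanishes at y ∈ {-2}. (2, -2): f_x = -60 ≠ 0.
  x = 3: f_y(3, y) = -3*y**2 - 10*y - 8; vanishes at y ∈ {-2}. (3, -2): f_x = -104 ≠ 0.
  x = 4: f_y(4, y) = -3*y**2 - 10*y - 8; vanishes at y ∈ {-2}. (4, -2): f_x = -160 ≠ 0.
Only singular point on the grid: (-1, -2).
Classify: substitute x = -1 + u, y = -2 + v and expand: f = -2*u**3 - u**2 - v**3 + v**2.
No constant or linear terms (consistent with a singular point). Quadratic part: -u**2 + v**2. Cubic part: -2*u**3 - v**3.
The quadratic part v**2 - u**2 = (v − u)(v + u) splits into two distinct linear factors, so there are two distinct tangent lines y − -2 = ±(x − -1) — this is a node (ordinary double point).
Classification: node.


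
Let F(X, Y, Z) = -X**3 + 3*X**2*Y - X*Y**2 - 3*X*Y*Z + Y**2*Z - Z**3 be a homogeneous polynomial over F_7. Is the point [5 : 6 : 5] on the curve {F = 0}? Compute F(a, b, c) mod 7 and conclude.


F(5,6,5) ≡ 2 (mod 7); P is NOT on the curve.

Evaluate F(5, 6, 5) term-by-term (mod 7).
  -X**3 ↦ -1·125·1·1 = -125
  3*X**2*Y ↦ 3·25·6·1 = 450
  -X*Y**2 ↦ -1·5·36·1 = -180
  -3*X*Y*Z ↦ -3·5·6·5 = -450
  Y**2*Z ↦ 1·1·36·5 = 180
  -Z**3 ↦ -1·1·1·125 = -125
Sum: F(5, 6, 5) = (-125) + (450) + (-180) + (-450) + (180) + (-125) = -250.
Reducing mod 7: -250 ≡ 2 (mod 7).
Since F(a, b, c) ≡ 2 ≠ 0 (mod 7), P does NOT lie on the curve.


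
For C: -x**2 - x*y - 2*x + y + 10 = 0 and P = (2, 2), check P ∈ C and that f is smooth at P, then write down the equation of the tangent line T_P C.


Tangent line at P: -8*x - y + 18 = 0.

Step 1: f(2, 2) = 0, so P lies on C.
Step 2: partial derivatives
  f_x(x, y) = -2*x - y - 2, f_y(x, y) = 1 - x.
  f_x(P) = -8, f_y(P) = -1 (gradient nonzero, so P is smooth).
Step 3: tangent line at P: -8·(x − 2) + -1·(y − 2) = 0.
Expanding: -8*x - y + 18 = 0.


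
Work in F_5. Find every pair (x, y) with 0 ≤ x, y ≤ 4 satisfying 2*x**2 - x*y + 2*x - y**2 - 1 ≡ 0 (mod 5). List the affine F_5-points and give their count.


Affine F_5-points: {(0, 2), (0, 3), (3, 3), (3, 4)}; count = 4.

For each of the 25 pairs (x, y) ∈ F_5², evaluate f(x, y) mod 5. Record the zeros.
  x = 0: [0↦4, 1↦3, 2↦0, 3↦0, 4↦3]  zeros at y ∈ {2, 3}
  x = 1: [0↦3, 1↦1, 2↦2, 3↦1, 4↦3]  zeros at y ∈ ∅
  x = 2: [0↦1, 1↦3, 2↦3, 3↦1, 4↦2]  zeros at y ∈ ∅
  x = 3: [0↦3, 1↦4, 2↦3, 3↦0, 4↦0]  zeros at y ∈ {3, 4}
  x = 4: [0↦4, 1↦4, 2↦2, 3↦3, 4↦2]  zeros at y ∈ ∅
Collecting zeros: affine points = {(0, 2), (0, 3), (3, 3), (3, 4)}.
Total count |C(F_5)_aff| = 4.


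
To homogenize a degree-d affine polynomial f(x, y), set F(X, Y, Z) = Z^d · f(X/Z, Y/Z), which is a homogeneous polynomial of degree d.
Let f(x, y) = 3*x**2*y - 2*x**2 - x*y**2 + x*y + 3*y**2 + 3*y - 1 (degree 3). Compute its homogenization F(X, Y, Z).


F(X, Y, Z) = 3*X**2*Y - 2*X**2*Z - X*Y**2 + X*Y*Z + 3*Y**2*Z + 3*Y*Z**2 - Z**3

deg(f) = 3.
Substitute x = X/Z, y = Y/Z into f, then multiply by Z^3.
  monomial 3·x^2·y^1 ↦ 3·X^2·Y^1·Z^0.
  monomial -2·x^2·y^0 ↦ -2·X^2·Y^0·Z^1.
  monomial -1·x^1·y^2 ↦ -1·X^1·Y^2·Z^0.
  monomial 1·x^1·y^1 ↦ 1·X^1·Y^1·Z^1.
  monomial 3·x^0·y^2 ↦ 3·X^0·Y^2·Z^1.
  monomial 3·x^0·y^1 ↦ 3·X^0·Y^1·Z^2.
  monomial -1·x^0·y^0 ↦ -1·X^0·Y^0·Z^3.
Collecting: F(X, Y, Z) = 3*X**2*Y - 2*X**2*Z - X*Y**2 + X*Y*Z + 3*Y**2*Z + 3*Y*Z**2 - Z**3.


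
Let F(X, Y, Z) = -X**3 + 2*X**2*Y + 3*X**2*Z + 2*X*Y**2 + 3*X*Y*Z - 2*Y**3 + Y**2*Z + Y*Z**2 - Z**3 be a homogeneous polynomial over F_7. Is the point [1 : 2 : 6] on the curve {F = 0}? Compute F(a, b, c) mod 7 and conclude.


F(1,2,6) ≡ 6 (mod 7); P is NOT on the curve.

Evaluate F(1, 2, 6) term-by-term (mod 7).
  -X**3 ↦ -1·1·1·1 = -1
  2*X**2*Y ↦ 2·1·2·1 = 4
  3*X**2*Z ↦ 3·1·1·6 = 18
  2*X*Y**2 ↦ 2·1·4·1 = 8
  3*X*Y*Z ↦ 3·1·2·6 = 36
  -2*Y**3 ↦ -2·1·8·1 = -16
  Y**2*Z ↦ 1·1·4·6 = 24
  Y*Z**2 ↦ 1·1·2·36 = 72
  -Z**3 ↦ -1·1·1·216 = -216
Sum: F(1, 2, 6) = (-1) + (4) + (18) + (8) + (36) + (-16) + (24) + (72) + (-216) = -71.
Reducing mod 7: -71 ≡ 6 (mod 7).
Since F(a, b, c) ≡ 6 ≠ 0 (mod 7), P does NOT lie on the curve.


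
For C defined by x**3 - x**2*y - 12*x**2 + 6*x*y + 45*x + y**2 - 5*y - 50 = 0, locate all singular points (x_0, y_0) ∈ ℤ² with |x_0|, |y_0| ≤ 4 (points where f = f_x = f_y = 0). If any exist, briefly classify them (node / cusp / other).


Singular points: {(3, -2)}; classification: node.

Compute partial derivatives:
  f_x = 3*x**2 - 2*x*y - 24*x + 6*y + 45.
  f_y = -x**2 + 6*x + 2*y - 5.
Scan x_0 ∈ {−4, ..., 4}. For each x_0, f_y(x_0, y) is a polynomial in y; find its integer roots y ∈ {−4, ..., 4}, then test f_x and f at those candidates.
  x = -4: f_y(-4, y) = 2*y - 45; no integer root y with |y| ≤ 4.
  x = -3: f_y(-3, y) = 2*y - 32; no integer root y with |y| ≤ 4.
  x = -2: f_y(-2, y) = 2*y - 21; no integer root y with |y| ≤ 4.
  x = -1: f_y(-1, y) = 2*y - 12; no integer root y with |y| ≤ 4.
  x = 0: f_y(0, y) = 2*y - 5; no integer root y with |y| ≤ 4.
  x = 1: f_y(1, y) = 2*y; vanishes at y ∈ {0}. (1, 0): f_x = 24 ≠ 0.
  x = 2: f_y(2, y) = 2*y + 3; no integer root y with |y| ≤ 4.
  x = 3: f_y(3, y) = 2*y + 4; vanishes at y ∈ {-2}. (3, -2): f_x = 0, f = 0 — SINGULAR.
  x = 4: f_y(4, y) = 2*y + 3; no integer root y with |y| ≤ 4.
Only singular point on the grid: (3, -2).
Classify: substitute x = 3 + u, y = -2 + v and expand: f = u**3 - u**2*v - u**2 + v**2.
No constant or linear terms (consistent with a singular point). Quadratic part: -u**2 + v**2. Cubic part: u**3 - u**2*v.
The quadratic part v**2 - u**2 = (v − u)(v + u) splits into two distinct linear factors, so there are two distinct tangent lines y − -2 = ±(x − 3) — this is a node (ordinary double point).
Classification: node.


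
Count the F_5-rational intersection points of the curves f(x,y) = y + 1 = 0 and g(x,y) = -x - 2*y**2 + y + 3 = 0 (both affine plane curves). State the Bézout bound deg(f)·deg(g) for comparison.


Common zeros: {(0, 4)}; count = 1; Bézout bound = 2.

deg(f) = 1, deg(g) = 2, so Bézout bound = 2.
Scan x ∈ F_5. For each x, list the y ∈ F_5 with f(x, y) ≡ 0 and those with g(x, y) ≡ 0 (mod 5); the common zeros in that column are the intersection.
  x = 0: f ≡ 0 at y ∈ {4}; g ≡ 0 at y ∈ {4}; common: {4}.
  x = 1: f ≡ 0 at y ∈ {4}; g ≡ 0 at y ∈ ∅; common: ∅.
  x = 2: f ≡ 0 at y ∈ {4}; g ≡ 0 at y ∈ {1, 2}; common: ∅.
  x = 3: f ≡ 0 at y ∈ {4}; g ≡ 0 at y ∈ {0, 3}; common: ∅.
  x = 4: f ≡ 0 at y ∈ {4}; g ≡ 0 at y ∈ ∅; common: ∅.
Collecting: common zeros = {(0, 4)}, so the count is 1.
Comparison with the Bézout bound: 1 ≤ 2 = deg(f)·deg(g), as expected for curves with no common component (the affine F_5-count falls short of the bound because intersections may lie at infinity, over extension fields, or carry multiplicity).


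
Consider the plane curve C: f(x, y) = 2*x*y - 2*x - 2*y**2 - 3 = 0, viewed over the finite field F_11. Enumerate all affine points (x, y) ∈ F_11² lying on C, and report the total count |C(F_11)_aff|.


Affine F_11-points: {(0, 2), (0, 9), (2, 6), (2, 7), (4, 0), (4, 4), (7, 8), (7, 10), (8, 3), (8, 5)}; count = 10.

For each of the 121 pairs (x, y) ∈ F_11², evaluate f(x, y) mod 11. Record the zeros.
  x = 0: [0↦8, 1↦6, 2↦0, 3↦1, 4↦9, 5↦2, 6↦2, 7↦9, 8↦1, 9↦0, 10↦6]  zeros at y ∈ {2, 9}
  x = 1: [0↦6, 1↦6, 2↦2, 3↦5, 4↦4, 5↦10, 6↦1, 7↦10, 8↦4, 9↦5, 10↦2]  zeros at y ∈ ∅
  x = 2: [0↦4, 1↦6, 2↦4, 3↦9, 4↦10, 5↦7, 6↦0, 7↦0, 8↦7, 9↦10, 10↦9]  zeros at y ∈ {6, 7}
  x = 3: [0↦2, 1↦6, 2↦6, 3↦2, 4↦5, 5↦4, 6↦10, 7↦1, 8↦10, 9↦4, 10↦5]  zeros at y ∈ ∅
  x = 4: [0↦0, 1↦6, 2↦8, 3↦6, 4↦0, 5↦1, 6↦9, 7↦2, 8↦2, 9↦9, 10↦1]  zeros at y ∈ {0, 4}
  x = 5: [0↦9, 1↦6, 2↦10, 3↦10, 4↦6, 5↦9, 6↦8, 7↦3, 8↦5, 9↦3, 10↦8]  zeros at y ∈ ∅
  x = 6: [0↦7, 1↦6, 2↦1, 3↦3, 4↦1, 5↦6, 6↦7, 7↦4, 8↦8, 9↦8, 10↦4]  zeros at y ∈ ∅
  x = 7: [0↦5, 1↦6, 2↦3, 3↦7, 4↦7, 5↦3, 6↦6, 7↦5, 8↦0, 9↦2, 10↦0]  zeros at y ∈ {8, 10}
  x = 8: [0↦3, 1↦6, 2↦5, 3↦0, 4↦2, 5↦0, 6↦5, 7↦6, 8↦3, 9↦7, 10↦7]  zeros at y ∈ {3, 5}
  x = 9: [0↦1, 1↦6, 2↦7, 3↦4, 4↦8, 5↦8, 6↦4, 7↦7, 8↦6, 9↦1, 10↦3]  zeros at y ∈ ∅
  x = 10: [0↦10, 1↦6, 2↦9, 3↦8, 4↦3, 5↦5, 6↦3, 7↦8, 8↦9, 9↦6, 10↦10]  zeros at y ∈ ∅
Collecting zeros: affine points = {(0, 2), (0, 9), (2, 6), (2, 7), (4, 0), (4, 4), (7, 8), (7, 10), (8, 3), (8, 5)}.
Total count |C(F_11)_aff| = 10.


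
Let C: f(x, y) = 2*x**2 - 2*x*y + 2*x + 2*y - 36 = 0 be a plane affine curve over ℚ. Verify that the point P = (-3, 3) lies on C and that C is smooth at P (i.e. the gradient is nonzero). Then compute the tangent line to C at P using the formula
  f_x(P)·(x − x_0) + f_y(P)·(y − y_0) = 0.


Tangent line at P: -16*x + 8*y - 72 = 0.

Step 1: f(-3, 3) = 0, so P lies on C.
Step 2: partial derivatives
  f_x(x, y) = 4*x - 2*y + 2, f_y(x, y) = 2 - 2*x.
  f_x(P) = -16, f_y(P) = 8 (gradient nonzero, so P is smooth).
Step 3: tangent line at P: -16·(x − -3) + 8·(y − 3) = 0.
Expanding: -16*x + 8*y - 72 = 0.


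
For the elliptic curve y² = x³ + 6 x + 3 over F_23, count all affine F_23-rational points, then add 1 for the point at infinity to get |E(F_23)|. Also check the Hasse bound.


Affine points = {(0, 7), (0, 16), (2, 0), (3, 5), (3, 18), (6, 5), (6, 18), (9, 2), (9, 21), (12, 3), (12, 20), (13, 1), (13, 22), (14, 5), (14, 18), (15, 8), (15, 15), (16, 3), (16, 20), (17, 2), (17, 21), (18, 3), (18, 20), (20, 2), (20, 21), (21, 11), (21, 12)}; affine count = 27; |E(F_23)| = 28.

Discriminant check: Δ ∝ 4a³ + 27b² = 4·6³ + 27·3² = 4·216 + 27·9 ≡ 3 (mod 23). Nonzero ⇒ E is nonsingular.
For each x ∈ F_23, compute rhs = x³ + 6·x + 3 mod 23, then count y ∈ F_23 with y² ≡ rhs.
  x = 0: rhs = 3, matching y values: 7, 16 (2 points).
  x = 1: rhs = 10, matching y values: none (0 points).
  x = 2: rhs = 0, matching y values: 0 (1 points).
  x = 3: rhs = 2, matching y values: 5, 18 (2 points).
  x = 4: rhs = 22, matching y values: none (0 points).
  x = 5: rhs = 20, matching y values: none (0 points).
  x = 6: rhs = 2, matching y values: 5, 18 (2 points).
  x = 7: rhs = 20, matching y values: none (0 points).
  x = 8: rhs = 11, matching y values: none (0 points).
  x = 9: rhs = 4, matching y values: 2, 21 (2 points).
  x = 10: rhs = 5, matching y values: none (0 points).
  x = 11: rhs = 20, matching y values: none (0 points).
  x = 12: rhs = 9, matching y values: 3, 20 (2 points).
  x = 13: rhs = 1, matching y values: 1, 22 (2 points).
  x = 14: rhs = 2, matching y values: 5, 18 (2 points).
  x = 15: rhs = 18, matching y values: 8, 15 (2 points).
  x = 16: rhs = 9, matching y values: 3, 20 (2 points).
  x = 17: rhs = 4, matching y values: 2, 21 (2 points).
  x = 18: rhs = 9, matching y values: 3, 20 (2 points).
  x = 19: rhs = 7, matching y values: none (0 points).
  x = 20: rhs = 4, matching y values: 2, 21 (2 points).
  x = 21: rhs = 6, matching y values: 11, 12 (2 points).
  x = 22: rhs = 19, matching y values: none (0 points).
Total affine count: 27.
Full point count |E(F_23)| = 27 + 1 = 28.
Hasse bound: |28 − (23+1)| = |4| = 4 ≤ 2√23 ≈ 9.5917 ✓.


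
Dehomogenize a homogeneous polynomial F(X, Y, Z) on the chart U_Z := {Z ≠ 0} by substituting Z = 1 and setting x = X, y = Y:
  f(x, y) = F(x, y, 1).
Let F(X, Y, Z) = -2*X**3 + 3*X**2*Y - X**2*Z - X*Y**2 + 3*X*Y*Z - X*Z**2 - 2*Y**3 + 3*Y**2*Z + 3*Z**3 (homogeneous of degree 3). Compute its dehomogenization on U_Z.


f(x, y) = -2*x**3 + 3*x**2*y - x**2 - x*y**2 + 3*x*y - x - 2*y**3 + 3*y**2 + 3

On U_Z we set Z = 1. Each monomial c·X^i·Y^j·Z^k in F becomes c·x^i·y^j·1^k = c·x^i·y^j.
Substituting Z = 1: F(X, Y, 1) = -2*x**3 + 3*x**2*y - x**2 - x*y**2 + 3*x*y - x - 2*y**3 + 3*y**2 + 3.
Note: deg(f) ≤ deg(F) = 3; strict inequality happens when F is divisible by Z (lost terms).


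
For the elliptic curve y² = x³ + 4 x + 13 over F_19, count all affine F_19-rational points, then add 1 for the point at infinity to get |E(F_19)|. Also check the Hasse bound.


Affine points = {(4, 6), (4, 13), (5, 5), (5, 14), (6, 5), (6, 14), (7, 2), (7, 17), (8, 5), (8, 14), (11, 1), (11, 18), (13, 1), (13, 18), (14, 1), (14, 18), (15, 3), (15, 16), (17, 4), (17, 15)}; affine count = 20; |E(F_19)| = 21.

Discriminant check: Δ ∝ 4a³ + 27b² = 4·4³ + 27·13² = 4·64 + 27·169 ≡ 12 (mod 19). Nonzero ⇒ E is nonsingular.
For each x ∈ F_19, compute rhs = x³ + 4·x + 13 mod 19, then count y ∈ F_19 with y² ≡ rhs.
  x = 0: rhs = 13, matching y values: none (0 points).
  x = 1: rhs = 18, matching y values: none (0 points).
  x = 2: rhs = 10, matching y values: none (0 points).
  x = 3: rhs = 14, matching y values: none (0 points).
  x = 4: rhs = 17, matching y values: 6, 13 (2 points).
  x = 5: rhs = 6, matching y values: 5, 14 (2 points).
  x = 6: rhs = 6, matching y values: 5, 14 (2 points).
  x = 7: rhs = 4, matching y values: 2, 17 (2 points).
  x = 8: rhs = 6, matching y values: 5, 14 (2 points).
  x = 9: rhs = 18, matching y values: none (0 points).
  x = 10: rhs = 8, matching y values: none (0 points).
  x = 11: rhs = 1, matching y values: 1, 18 (2 points).
  x = 12: rhs = 3, matching y values: none (0 points).
  x = 13: rhs = 1, matching y values: 1, 18 (2 points).
  x = 14: rhs = 1, matching y values: 1, 18 (2 points).
  x = 15: rhs = 9, matching y values: 3, 16 (2 points).
  x = 16: rhs = 12, matching y values: none (0 points).
  x = 17: rhs = 16, matching y values: 4, 15 (2 points).
  x = 18: rhs = 8, matching y values: none (0 points).
Total affine count: 20.
Full point count |E(F_19)| = 20 + 1 = 21.
Hasse bound: |21 − (19+1)| = |1| = 1 ≤ 2√19 ≈ 8.7178 ✓.


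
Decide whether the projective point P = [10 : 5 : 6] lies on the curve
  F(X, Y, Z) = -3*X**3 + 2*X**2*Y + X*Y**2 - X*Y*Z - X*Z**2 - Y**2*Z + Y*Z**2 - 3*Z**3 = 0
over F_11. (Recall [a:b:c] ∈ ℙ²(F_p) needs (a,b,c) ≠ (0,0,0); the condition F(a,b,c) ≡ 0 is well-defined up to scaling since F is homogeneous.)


F(10,5,6) ≡ 8 (mod 11); P is NOT on the curve.

Evaluate F(10, 5, 6) term-by-term (mod 11).
  -3*X**3 ↦ -3·1000·1·1 = -3000
  2*X**2*Y ↦ 2·100·5·1 = 1000
  X*Y**2 ↦ 1·10·25·1 = 250
  -X*Y*Z ↦ -1·10·5·6 = -300
  -X*Z**2 ↦ -1·10·1·36 = -360
  -Y**2*Z ↦ -1·1·25·6 = -150
  Y*Z**2 ↦ 1·1·5·36 = 180
  -3*Z**3 ↦ -3·1·1·216 = -648
Sum: F(10, 5, 6) = (-3000) + (1000) + (250) + (-300) + (-360) + (-150) + (180) + (-648) = -3028.
Reducing mod 11: -3028 ≡ 8 (mod 11).
Since F(a, b, c) ≡ 8 ≠ 0 (mod 11), P does NOT lie on the curve.


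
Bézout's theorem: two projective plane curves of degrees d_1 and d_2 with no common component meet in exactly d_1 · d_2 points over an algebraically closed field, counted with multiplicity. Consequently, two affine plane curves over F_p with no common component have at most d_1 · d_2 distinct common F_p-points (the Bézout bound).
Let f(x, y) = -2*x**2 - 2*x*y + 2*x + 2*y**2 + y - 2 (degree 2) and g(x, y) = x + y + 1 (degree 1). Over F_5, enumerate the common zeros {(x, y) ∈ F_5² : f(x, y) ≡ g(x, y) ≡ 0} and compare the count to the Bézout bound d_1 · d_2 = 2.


Common zeros: ∅; count = 0; Bézout bound = 2.

deg(f) = 2, deg(g) = 1, so Bézout bound = 2.
Scan x ∈ F_5. For each x, list the y ∈ F_5 with f(x, y) ≡ 0 and those with g(x, y) ≡ 0 (mod 5); the common zeros in that column are the intersection.
  x = 0: f ≡ 0 at y ∈ ∅; g ≡ 0 at y ∈ {4}; common: ∅.
  x = 1: f ≡ 0 at y ∈ ∅; g ≡ 0 at y ∈ {3}; common: ∅.
  x = 2: f ≡ 0 at y ∈ ∅; g ≡ 0 at y ∈ {2}; common: ∅.
  x = 3: f ≡ 0 at y ∈ ∅; g ≡ 0 at y ∈ {1}; common: ∅.
  x = 4: f ≡ 0 at y ∈ ∅; g ≡ 0 at y ∈ {0}; common: ∅.
Collecting: common zeros = ∅, so the count is 0.
Comparison with the Bézout bound: 0 ≤ 2 = deg(f)·deg(g), as expected for curves with no common component (the affine F_5-count falls short of the bound because intersections may lie at infinity, over extension fields, or carry multiplicity).


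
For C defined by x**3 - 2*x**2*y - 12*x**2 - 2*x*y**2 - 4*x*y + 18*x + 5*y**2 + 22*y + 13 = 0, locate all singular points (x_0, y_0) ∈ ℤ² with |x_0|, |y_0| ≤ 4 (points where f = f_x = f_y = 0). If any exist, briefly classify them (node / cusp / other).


Singular points: {(2, -3)}; classification: cusp.

Compute partial derivatives:
  f_x = 3*x**2 - 4*x*y - 24*x - 2*y**2 - 4*y + 18.
  f_y = -2*x**2 - 4*x*y - 4*x + 10*y + 22.
Scan x_0 ∈ {−4, ..., 4}. For each x_0, f_y(x_0, y) is a polynomial in y; find its integer roots y ∈ {−4, ..., 4}, then test f_x and f at those candidates.
  x = -4: f_y(-4, y) = 26*y + 6; no integer root y with |y| ≤ 4.
  x = -3: f_y(-3, y) = 22*y + 16; no integer root y with |y| ≤ 4.
  x = -2: f_y(-2, y) = 18*y + 22; no integer root y with |y| ≤ 4.
  x = -1: f_y(-1, y) = 14*y + 24; no integer root y with |y| ≤ 4.
  x = 0: f_y(0, y) = 10*y + 22; no integer root y with |y| ≤ 4.
  x = 1: f_y(1, y) = 6*y + 16; no integer root y with |y| ≤ 4.
  x = 2: f_y(2, y) = 2*y + 6; vanishes at y ∈ {-3}. (2, -3): f_x = 0, f = 0 — SINGULAR.
  x = 3: f_y(3, y) = -2*y - 8; vanishes at y ∈ {-4}. (3, -4): f_x = 5 ≠ 0.
  x = 4: f_y(4, y) = -6*y - 26; no integer root y with |y| ≤ 4.
Only singular point on the grid: (2, -3).
Classify: substitute x = 2 + u, y = -3 + v and expand: f = u**3 - 2*u**2*v - 2*u*v**2 + v**2.
No constant or linear terms (consistent with a singular point). Quadratic part: v**2. Cubic part: u**3 - 2*u**2*v - 2*u*v**2.
The quadratic part v**2 is a perfect square, so there is a single (double) tangent line v = 0, i.e. y = -3. Restricting the cubic part to that line (v = 0) leaves u**3 ≠ 0, so f is not divisible by v and the branch is v² ≈ -u**3 to lowest order — this is a cusp.
Classification: cusp.
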